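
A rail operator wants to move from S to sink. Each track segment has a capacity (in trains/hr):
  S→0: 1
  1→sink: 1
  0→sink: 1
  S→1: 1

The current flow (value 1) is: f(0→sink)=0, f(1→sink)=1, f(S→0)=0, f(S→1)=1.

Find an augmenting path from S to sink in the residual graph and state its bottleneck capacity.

S→0→sink, bottleneck 1

Residual along S→0→sink: S→0: 1, 0→sink: 1.
Bottleneck = min = 1.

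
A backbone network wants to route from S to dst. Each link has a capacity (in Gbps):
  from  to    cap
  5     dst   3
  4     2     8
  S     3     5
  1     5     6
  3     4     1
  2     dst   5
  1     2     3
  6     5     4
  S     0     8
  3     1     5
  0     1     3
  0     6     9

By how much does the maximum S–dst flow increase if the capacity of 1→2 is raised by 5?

Original max flow = 7.
After raising cap(1→2), augmenting paths through that edge carry 1 more unit.
New max flow = 8. Increase = 1.

1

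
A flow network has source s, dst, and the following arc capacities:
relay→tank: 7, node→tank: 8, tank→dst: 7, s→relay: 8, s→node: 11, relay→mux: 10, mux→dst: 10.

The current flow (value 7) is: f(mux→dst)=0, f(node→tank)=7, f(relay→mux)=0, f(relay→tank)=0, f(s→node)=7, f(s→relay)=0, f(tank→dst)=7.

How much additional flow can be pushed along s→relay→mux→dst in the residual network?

8

Residual capacities along the path: s→relay: 8, relay→mux: 10, mux→dst: 10.
Minimum is 8.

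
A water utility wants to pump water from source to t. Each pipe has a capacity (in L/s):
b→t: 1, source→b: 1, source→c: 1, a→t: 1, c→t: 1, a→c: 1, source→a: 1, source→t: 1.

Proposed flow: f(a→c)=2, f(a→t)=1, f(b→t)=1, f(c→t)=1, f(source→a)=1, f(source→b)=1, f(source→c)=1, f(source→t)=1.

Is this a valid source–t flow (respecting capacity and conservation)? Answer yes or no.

No

Capacity violated on a→c: flow 2 > capacity 1.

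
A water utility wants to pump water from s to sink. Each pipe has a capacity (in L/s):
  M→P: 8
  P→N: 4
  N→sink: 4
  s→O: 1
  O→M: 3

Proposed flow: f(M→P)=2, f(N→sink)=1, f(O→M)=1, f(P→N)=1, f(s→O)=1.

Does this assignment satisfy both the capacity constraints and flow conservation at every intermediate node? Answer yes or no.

Conservation fails at M: inflow 1 ≠ outflow 2.

No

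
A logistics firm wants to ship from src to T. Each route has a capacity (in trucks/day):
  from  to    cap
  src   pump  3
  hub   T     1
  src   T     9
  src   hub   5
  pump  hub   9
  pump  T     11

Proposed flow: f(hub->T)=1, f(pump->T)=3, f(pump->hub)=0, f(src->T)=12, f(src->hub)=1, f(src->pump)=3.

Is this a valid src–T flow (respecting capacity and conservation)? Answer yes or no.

Capacity violated on src->T: flow 12 > capacity 9.

No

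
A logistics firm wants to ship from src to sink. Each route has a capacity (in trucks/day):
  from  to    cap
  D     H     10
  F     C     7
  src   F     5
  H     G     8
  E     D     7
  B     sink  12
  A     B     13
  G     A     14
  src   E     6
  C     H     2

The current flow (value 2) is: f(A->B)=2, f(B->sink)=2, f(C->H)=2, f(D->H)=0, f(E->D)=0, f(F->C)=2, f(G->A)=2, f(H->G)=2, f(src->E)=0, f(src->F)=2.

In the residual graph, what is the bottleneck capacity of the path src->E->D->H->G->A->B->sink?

6

Residual capacities along the path: src->E: 6, E->D: 7, D->H: 10, H->G: 6, G->A: 12, A->B: 11, B->sink: 10.
Minimum is 6.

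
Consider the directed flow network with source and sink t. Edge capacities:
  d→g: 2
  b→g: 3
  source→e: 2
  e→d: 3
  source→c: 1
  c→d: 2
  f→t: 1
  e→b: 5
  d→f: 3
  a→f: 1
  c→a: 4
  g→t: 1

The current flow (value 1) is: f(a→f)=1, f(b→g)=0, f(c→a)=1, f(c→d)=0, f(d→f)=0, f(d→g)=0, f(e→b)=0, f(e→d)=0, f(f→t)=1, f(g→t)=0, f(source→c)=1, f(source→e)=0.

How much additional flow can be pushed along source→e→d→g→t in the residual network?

Residual capacities along the path: source→e: 2, e→d: 3, d→g: 2, g→t: 1.
Minimum is 1.

1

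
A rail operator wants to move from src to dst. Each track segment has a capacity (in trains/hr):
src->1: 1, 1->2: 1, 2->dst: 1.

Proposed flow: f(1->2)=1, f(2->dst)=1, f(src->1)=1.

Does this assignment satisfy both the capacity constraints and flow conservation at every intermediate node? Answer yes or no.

Every edge has 0 ≤ f(e) ≤ cap(e).
At each intermediate node, inflow equals outflow.

Yes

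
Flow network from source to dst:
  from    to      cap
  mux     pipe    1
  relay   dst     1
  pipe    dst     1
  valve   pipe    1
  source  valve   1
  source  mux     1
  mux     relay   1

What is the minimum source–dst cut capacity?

2

Max flow = 2 (via 2 augmenting paths).
In the residual at optimum, the set reachable from source is {source}.
Cut edges: source→mux (cap 1), source→valve (cap 1). Sum = 2.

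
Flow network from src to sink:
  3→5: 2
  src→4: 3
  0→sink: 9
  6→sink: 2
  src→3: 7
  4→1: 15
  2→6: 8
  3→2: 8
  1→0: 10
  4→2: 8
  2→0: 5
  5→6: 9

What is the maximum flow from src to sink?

Augment src→4→1→0→sink: bottleneck 3. Total 3.
Augment src→3→2→0→sink: bottleneck 5. Total 8.
Augment src→3→2→6→sink: bottleneck 2. Total 10.
No augmenting path remains in the residual graph.

10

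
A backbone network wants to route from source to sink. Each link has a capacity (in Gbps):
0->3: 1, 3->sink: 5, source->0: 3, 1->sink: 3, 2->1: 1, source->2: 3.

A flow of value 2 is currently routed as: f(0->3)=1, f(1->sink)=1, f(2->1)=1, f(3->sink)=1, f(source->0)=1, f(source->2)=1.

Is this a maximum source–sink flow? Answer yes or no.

Residual reachable from source: {0, 2, source}; sink is not reachable.
Saturated cut: 2->1, 0->3 with total capacity 2 = current flow value. Flow is maximum.

Yes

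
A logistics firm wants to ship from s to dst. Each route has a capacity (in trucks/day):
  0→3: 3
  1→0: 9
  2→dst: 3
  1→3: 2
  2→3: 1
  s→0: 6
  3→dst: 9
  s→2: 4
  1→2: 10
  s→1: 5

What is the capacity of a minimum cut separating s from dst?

9

Max flow = 9 (via 4 augmenting paths).
In the residual at optimum, the set reachable from s is {0, 1, 2, s}.
Cut edges: 1→3 (cap 2), 0→3 (cap 3), 2→3 (cap 1), 2→dst (cap 3). Sum = 9.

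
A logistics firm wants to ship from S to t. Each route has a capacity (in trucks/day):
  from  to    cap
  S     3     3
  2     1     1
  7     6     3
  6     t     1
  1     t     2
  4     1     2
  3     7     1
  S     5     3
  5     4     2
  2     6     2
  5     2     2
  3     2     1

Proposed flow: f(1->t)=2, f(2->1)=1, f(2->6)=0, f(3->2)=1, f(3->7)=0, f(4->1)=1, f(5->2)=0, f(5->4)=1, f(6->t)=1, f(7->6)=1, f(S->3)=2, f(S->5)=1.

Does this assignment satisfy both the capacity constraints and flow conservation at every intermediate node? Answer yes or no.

No

Conservation fails at 3: inflow 2 ≠ outflow 1.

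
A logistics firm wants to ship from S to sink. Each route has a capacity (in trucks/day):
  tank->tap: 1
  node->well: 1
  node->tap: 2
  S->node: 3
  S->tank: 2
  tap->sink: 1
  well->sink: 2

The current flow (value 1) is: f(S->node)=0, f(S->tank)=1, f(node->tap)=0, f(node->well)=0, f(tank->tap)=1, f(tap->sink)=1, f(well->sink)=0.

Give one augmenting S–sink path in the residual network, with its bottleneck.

S->node->well->sink, bottleneck 1

Residual along S->node->well->sink: S->node: 3, node->well: 1, well->sink: 2.
Bottleneck = min = 1.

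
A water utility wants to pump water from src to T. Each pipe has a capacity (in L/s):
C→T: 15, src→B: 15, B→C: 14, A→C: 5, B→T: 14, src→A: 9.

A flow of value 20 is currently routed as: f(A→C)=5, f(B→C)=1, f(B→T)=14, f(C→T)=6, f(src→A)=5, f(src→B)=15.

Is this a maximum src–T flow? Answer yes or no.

Residual reachable from src: {A, src}; T is not reachable.
Saturated cut: src→B, A→C with total capacity 20 = current flow value. Flow is maximum.

Yes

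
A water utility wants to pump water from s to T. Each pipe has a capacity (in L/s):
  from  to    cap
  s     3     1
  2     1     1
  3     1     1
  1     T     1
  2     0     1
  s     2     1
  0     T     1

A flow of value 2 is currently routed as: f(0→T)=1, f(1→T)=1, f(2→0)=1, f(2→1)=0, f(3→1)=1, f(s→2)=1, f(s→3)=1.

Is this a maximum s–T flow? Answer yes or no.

Yes

Residual reachable from s: {s}; T is not reachable.
Saturated cut: s→2, s→3 with total capacity 2 = current flow value. Flow is maximum.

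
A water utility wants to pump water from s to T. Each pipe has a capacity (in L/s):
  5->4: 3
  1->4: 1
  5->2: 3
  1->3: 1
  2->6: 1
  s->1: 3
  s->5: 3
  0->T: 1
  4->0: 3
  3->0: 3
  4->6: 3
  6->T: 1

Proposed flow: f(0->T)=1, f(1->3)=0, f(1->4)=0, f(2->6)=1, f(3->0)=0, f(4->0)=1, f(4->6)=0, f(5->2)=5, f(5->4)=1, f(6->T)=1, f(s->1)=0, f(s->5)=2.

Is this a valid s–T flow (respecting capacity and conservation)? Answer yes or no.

No

Capacity violated on 5->2: flow 5 > capacity 3.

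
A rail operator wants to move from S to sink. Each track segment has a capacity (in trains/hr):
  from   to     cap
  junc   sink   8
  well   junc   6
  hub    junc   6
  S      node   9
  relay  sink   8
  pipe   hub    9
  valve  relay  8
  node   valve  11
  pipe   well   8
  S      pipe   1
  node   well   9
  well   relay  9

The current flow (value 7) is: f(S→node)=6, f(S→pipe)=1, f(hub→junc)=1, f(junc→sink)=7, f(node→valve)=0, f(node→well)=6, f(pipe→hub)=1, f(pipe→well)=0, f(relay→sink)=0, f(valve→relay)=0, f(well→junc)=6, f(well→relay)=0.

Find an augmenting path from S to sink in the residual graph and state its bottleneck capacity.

Residual along S→node→well→relay→sink: S→node: 3, node→well: 3, well→relay: 9, relay→sink: 8.
Bottleneck = min = 3.

S→node→well→relay→sink, bottleneck 3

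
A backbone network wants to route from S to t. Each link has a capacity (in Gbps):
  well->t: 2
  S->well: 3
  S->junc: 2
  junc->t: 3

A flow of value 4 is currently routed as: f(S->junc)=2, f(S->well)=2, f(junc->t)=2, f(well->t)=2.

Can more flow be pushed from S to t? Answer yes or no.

Residual reachable from S: {S, well}; t is not reachable.
Saturated cut: S->junc, well->t with total capacity 4 = current flow value. Flow is maximum.

No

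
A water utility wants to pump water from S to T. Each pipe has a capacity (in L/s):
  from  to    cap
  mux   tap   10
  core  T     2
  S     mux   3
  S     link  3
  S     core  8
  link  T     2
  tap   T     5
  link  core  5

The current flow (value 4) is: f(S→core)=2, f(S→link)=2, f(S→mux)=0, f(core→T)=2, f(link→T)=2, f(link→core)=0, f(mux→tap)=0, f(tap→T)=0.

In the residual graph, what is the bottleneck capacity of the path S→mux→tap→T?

Residual capacities along the path: S→mux: 3, mux→tap: 10, tap→T: 5.
Minimum is 3.

3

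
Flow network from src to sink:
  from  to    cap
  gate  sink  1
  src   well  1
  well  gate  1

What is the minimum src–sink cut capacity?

1

Max flow = 1 (via 1 augmenting path).
In the residual at optimum, the set reachable from src is {src}.
Cut edges: src->well (cap 1). Sum = 1.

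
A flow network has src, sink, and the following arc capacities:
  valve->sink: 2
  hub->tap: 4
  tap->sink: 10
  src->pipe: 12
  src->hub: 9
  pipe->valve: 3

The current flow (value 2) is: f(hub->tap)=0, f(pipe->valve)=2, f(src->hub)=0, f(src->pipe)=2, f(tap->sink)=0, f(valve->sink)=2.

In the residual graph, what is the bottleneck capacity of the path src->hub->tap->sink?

4

Residual capacities along the path: src->hub: 9, hub->tap: 4, tap->sink: 10.
Minimum is 4.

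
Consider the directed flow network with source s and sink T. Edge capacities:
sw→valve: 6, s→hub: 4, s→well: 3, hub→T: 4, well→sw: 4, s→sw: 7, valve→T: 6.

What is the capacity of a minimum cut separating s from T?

10

Max flow = 10 (via 2 augmenting paths).
In the residual at optimum, the set reachable from s is {s, sw, well}.
Cut edges: s→hub (cap 4), sw→valve (cap 6). Sum = 10.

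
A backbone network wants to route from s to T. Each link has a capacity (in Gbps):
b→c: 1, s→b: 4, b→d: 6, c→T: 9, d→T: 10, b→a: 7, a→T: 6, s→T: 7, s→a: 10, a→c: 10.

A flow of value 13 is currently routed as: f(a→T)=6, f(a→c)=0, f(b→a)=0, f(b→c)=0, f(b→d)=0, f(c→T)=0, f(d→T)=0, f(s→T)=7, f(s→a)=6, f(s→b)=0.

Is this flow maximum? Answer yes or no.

Residual path s→b→c→T has bottleneck 1 > 0.
Pushing 1 along it raises the flow to 14, so the given flow is not maximum.

No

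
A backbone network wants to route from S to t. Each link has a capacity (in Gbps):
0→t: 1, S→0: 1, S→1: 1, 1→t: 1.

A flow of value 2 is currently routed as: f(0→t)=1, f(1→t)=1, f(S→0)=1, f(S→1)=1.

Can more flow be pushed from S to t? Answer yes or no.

Residual reachable from S: {S}; t is not reachable.
Saturated cut: S→1, S→0 with total capacity 2 = current flow value. Flow is maximum.

No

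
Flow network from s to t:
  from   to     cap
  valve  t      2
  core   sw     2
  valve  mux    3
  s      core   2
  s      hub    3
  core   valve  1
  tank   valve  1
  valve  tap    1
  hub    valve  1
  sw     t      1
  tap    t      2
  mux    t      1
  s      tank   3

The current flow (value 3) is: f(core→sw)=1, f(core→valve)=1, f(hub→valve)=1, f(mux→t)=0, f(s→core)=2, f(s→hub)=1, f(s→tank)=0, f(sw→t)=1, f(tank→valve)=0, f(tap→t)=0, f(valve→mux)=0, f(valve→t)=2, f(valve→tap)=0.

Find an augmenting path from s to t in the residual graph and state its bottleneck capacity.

s→tank→valve→mux→t, bottleneck 1

Residual along s→tank→valve→mux→t: s→tank: 3, tank→valve: 1, valve→mux: 3, mux→t: 1.
Bottleneck = min = 1.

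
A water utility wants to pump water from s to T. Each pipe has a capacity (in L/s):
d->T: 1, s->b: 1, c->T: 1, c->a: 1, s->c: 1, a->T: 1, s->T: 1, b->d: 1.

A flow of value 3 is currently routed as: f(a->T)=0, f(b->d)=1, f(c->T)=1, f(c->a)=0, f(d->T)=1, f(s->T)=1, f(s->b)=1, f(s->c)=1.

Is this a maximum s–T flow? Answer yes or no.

Yes

Residual reachable from s: {s}; T is not reachable.
Saturated cut: s->c, s->b, s->T with total capacity 3 = current flow value. Flow is maximum.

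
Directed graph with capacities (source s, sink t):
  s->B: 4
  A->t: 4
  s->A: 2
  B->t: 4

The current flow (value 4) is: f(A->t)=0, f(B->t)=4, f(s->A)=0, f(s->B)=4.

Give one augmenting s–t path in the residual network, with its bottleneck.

Residual along s->A->t: s->A: 2, A->t: 4.
Bottleneck = min = 2.

s->A->t, bottleneck 2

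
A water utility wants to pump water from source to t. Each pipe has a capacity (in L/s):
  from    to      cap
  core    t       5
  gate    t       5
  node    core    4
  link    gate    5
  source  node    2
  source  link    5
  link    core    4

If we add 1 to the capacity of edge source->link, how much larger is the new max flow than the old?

1

Original max flow = 7.
After raising cap(source->link), augmenting paths through that edge carry 1 more unit.
New max flow = 8. Increase = 1.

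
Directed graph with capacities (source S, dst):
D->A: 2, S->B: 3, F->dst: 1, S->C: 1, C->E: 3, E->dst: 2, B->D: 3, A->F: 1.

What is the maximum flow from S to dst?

Augment S->C->E->dst: bottleneck 1. Total 1.
Augment S->B->D->A->F->dst: bottleneck 1. Total 2.
No augmenting path remains in the residual graph.

2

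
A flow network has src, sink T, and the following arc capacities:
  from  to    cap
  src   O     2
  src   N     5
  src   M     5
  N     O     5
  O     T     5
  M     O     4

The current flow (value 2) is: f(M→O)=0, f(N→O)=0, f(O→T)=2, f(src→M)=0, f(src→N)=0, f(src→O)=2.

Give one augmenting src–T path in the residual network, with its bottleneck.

Residual along src→N→O→T: src→N: 5, N→O: 5, O→T: 3.
Bottleneck = min = 3.

src→N→O→T, bottleneck 3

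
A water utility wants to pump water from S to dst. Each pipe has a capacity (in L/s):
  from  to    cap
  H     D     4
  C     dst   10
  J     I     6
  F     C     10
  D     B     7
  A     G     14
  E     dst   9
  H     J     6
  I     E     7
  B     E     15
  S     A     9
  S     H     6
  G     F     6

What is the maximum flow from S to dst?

12

Augment S->H->J->I->E->dst: bottleneck 6. Total 6.
Augment S->A->G->F->C->dst: bottleneck 6. Total 12.
No augmenting path remains in the residual graph.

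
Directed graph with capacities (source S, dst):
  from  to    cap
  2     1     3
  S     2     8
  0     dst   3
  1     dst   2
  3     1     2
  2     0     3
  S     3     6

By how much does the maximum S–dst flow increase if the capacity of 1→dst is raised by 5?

Original max flow = 5.
After raising cap(1→dst), augmenting paths through that edge carry 3 more units.
New max flow = 8. Increase = 3.

3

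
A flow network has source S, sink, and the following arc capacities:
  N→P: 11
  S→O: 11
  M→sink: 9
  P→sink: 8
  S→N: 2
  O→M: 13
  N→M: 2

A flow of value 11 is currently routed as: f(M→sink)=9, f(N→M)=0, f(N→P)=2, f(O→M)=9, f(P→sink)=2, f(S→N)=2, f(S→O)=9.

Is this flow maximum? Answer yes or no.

Residual reachable from S: {M, O, S}; sink is not reachable.
Saturated cut: S→N, M→sink with total capacity 11 = current flow value. Flow is maximum.

Yes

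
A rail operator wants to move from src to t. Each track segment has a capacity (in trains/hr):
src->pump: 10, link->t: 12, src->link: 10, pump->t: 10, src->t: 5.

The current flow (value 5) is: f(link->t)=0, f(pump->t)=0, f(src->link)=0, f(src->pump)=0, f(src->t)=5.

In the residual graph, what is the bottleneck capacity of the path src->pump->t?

Residual capacities along the path: src->pump: 10, pump->t: 10.
Minimum is 10.

10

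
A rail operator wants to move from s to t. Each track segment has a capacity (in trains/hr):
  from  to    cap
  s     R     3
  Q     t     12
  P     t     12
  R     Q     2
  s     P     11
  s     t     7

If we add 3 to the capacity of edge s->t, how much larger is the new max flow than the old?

Original max flow = 20.
After raising cap(s->t), augmenting paths through that edge carry 3 more units.
New max flow = 23. Increase = 3.

3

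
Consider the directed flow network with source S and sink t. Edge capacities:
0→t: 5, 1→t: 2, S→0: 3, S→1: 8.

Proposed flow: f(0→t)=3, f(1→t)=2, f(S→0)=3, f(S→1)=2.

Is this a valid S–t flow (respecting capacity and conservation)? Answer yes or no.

Every edge has 0 ≤ f(e) ≤ cap(e).
At each intermediate node, inflow equals outflow.

Yes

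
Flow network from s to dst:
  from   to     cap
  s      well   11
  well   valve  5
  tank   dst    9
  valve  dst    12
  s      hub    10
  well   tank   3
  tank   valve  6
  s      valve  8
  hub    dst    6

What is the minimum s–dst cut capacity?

21

Max flow = 21 (via 4 augmenting paths).
In the residual at optimum, the set reachable from s is {hub, s, valve, well}.
Cut edges: hub->dst (cap 6), well->tank (cap 3), valve->dst (cap 12). Sum = 21.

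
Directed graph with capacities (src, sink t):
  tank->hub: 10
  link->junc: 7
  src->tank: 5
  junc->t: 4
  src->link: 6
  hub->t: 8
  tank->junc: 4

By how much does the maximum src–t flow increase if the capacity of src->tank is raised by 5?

Original max flow = 9.
After raising cap(src->tank), augmenting paths through that edge carry 3 more units.
New max flow = 12. Increase = 3.

3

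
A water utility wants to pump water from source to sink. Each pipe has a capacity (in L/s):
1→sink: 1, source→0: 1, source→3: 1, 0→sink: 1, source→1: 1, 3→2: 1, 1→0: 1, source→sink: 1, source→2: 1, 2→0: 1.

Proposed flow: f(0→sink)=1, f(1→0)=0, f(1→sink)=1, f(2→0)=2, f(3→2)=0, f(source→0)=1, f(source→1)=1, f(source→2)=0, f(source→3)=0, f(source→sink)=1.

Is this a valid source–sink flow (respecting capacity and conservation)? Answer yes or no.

No

Capacity violated on 2→0: flow 2 > capacity 1.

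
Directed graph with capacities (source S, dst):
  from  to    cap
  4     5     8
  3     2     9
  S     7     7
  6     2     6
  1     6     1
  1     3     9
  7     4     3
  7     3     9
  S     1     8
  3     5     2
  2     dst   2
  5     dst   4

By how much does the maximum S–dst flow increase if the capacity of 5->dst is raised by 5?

1

Original max flow = 6.
After raising cap(5->dst), augmenting paths through that edge carry 1 more unit.
New max flow = 7. Increase = 1.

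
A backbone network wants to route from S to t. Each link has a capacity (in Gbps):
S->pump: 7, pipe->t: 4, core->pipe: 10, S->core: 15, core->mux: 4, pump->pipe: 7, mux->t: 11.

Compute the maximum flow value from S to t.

Augment S->pump->pipe->t: bottleneck 4. Total 4.
Augment S->core->mux->t: bottleneck 4. Total 8.
No augmenting path remains in the residual graph.

8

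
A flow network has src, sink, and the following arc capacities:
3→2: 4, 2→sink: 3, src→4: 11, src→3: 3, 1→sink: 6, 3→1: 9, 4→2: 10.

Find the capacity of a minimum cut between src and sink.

Max flow = 6 (via 2 augmenting paths).
In the residual at optimum, the set reachable from src is {2, 4, src}.
Cut edges: src→3 (cap 3), 2→sink (cap 3). Sum = 6.

6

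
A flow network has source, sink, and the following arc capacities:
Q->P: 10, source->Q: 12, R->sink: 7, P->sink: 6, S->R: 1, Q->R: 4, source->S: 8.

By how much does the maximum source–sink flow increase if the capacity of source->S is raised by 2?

0

Original max flow = 11.
Edge source->S does not cross the min cut (source side {P, Q, S, source}), so extra capacity there cannot help.
New max flow = 11. Increase = 0.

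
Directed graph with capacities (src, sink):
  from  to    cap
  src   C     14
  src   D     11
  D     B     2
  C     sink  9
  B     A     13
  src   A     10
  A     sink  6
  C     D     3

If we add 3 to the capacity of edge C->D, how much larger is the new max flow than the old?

Original max flow = 15.
Edge C->D does not cross the min cut (source side {A, B, C, D, src}), so extra capacity there cannot help.
New max flow = 15. Increase = 0.

0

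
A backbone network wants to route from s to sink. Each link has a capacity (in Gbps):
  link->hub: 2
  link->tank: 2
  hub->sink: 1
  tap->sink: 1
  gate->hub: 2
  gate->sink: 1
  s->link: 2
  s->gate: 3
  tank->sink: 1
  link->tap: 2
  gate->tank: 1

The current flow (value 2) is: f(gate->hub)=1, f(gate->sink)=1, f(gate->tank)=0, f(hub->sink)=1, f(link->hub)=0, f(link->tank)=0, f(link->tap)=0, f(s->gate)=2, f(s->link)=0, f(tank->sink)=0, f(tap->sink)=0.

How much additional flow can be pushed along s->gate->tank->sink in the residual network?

Residual capacities along the path: s->gate: 1, gate->tank: 1, tank->sink: 1.
Minimum is 1.

1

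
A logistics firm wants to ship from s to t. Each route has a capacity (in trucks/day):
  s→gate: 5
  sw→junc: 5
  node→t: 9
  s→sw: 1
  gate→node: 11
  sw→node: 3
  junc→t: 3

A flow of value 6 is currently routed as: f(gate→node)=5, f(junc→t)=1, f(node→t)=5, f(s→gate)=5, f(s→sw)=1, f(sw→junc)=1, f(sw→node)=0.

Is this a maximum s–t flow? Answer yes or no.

Residual reachable from s: {s}; t is not reachable.
Saturated cut: s→sw, s→gate with total capacity 6 = current flow value. Flow is maximum.

Yes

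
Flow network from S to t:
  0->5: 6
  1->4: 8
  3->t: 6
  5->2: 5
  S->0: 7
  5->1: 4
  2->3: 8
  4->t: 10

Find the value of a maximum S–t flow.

Augment S->0->5->1->4->t: bottleneck 4. Total 4.
Augment S->0->5->2->3->t: bottleneck 2. Total 6.
No augmenting path remains in the residual graph.

6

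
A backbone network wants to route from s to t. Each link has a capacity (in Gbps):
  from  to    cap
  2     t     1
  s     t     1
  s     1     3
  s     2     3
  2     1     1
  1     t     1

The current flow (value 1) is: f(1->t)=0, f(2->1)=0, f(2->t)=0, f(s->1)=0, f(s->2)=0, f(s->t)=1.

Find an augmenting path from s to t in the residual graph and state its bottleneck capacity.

Residual along s->2->t: s->2: 3, 2->t: 1.
Bottleneck = min = 1.

s->2->t, bottleneck 1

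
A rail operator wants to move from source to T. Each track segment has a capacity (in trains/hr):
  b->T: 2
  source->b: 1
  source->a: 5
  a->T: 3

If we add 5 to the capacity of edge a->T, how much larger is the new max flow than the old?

2

Original max flow = 4.
After raising cap(a->T), augmenting paths through that edge carry 2 more units.
New max flow = 6. Increase = 2.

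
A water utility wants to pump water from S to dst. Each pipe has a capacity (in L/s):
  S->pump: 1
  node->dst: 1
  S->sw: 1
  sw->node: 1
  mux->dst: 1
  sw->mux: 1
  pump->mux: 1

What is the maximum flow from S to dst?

2

Augment S->pump->mux->dst: bottleneck 1. Total 1.
Augment S->sw->node->dst: bottleneck 1. Total 2.
No augmenting path remains in the residual graph.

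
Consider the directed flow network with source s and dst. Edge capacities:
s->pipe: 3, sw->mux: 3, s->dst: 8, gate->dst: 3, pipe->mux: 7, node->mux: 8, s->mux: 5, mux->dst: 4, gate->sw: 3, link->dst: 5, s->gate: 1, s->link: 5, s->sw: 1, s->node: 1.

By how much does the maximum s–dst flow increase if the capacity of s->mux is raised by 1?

0

Original max flow = 18.
Edge s->mux does not cross the min cut (source side {mux, node, pipe, s, sw}), so extra capacity there cannot help.
New max flow = 18. Increase = 0.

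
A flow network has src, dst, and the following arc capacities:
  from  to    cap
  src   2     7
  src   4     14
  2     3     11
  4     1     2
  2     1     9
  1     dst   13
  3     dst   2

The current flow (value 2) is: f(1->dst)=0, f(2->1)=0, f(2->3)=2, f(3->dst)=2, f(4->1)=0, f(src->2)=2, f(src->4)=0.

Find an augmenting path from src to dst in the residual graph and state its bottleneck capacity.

Residual along src->2->1->dst: src->2: 5, 2->1: 9, 1->dst: 13.
Bottleneck = min = 5.

src->2->1->dst, bottleneck 5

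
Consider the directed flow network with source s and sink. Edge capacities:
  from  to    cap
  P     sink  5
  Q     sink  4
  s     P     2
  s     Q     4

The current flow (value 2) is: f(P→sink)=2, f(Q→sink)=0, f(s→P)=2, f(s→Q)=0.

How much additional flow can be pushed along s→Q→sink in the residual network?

4

Residual capacities along the path: s→Q: 4, Q→sink: 4.
Minimum is 4.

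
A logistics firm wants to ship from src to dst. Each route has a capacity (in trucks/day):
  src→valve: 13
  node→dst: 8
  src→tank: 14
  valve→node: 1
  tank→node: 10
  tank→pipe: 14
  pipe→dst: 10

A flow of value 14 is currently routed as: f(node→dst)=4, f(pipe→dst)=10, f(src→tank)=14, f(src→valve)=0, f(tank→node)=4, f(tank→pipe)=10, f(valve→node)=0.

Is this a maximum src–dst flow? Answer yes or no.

Residual path src→valve→node→dst has bottleneck 1 > 0.
Pushing 1 along it raises the flow to 15, so the given flow is not maximum.

No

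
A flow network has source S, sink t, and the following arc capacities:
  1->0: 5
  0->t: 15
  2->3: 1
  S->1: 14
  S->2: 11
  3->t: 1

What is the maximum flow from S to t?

6

Augment S->2->3->t: bottleneck 1. Total 1.
Augment S->1->0->t: bottleneck 5. Total 6.
No augmenting path remains in the residual graph.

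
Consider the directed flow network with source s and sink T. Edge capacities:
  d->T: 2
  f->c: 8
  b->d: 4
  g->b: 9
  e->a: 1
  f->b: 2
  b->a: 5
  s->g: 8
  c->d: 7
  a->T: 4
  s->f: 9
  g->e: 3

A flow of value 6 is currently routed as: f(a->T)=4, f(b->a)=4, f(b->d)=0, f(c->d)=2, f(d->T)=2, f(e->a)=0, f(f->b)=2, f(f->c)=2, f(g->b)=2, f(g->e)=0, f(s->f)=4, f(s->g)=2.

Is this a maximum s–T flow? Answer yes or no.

Yes

Residual reachable from s: {a, b, c, d, e, f, g, s}; T is not reachable.
Saturated cut: d->T, a->T with total capacity 6 = current flow value. Flow is maximum.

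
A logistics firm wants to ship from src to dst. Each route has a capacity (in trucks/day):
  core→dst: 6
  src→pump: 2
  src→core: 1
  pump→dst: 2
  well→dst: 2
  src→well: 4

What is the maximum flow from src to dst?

5

Augment src→well→dst: bottleneck 2. Total 2.
Augment src→core→dst: bottleneck 1. Total 3.
Augment src→pump→dst: bottleneck 2. Total 5.
No augmenting path remains in the residual graph.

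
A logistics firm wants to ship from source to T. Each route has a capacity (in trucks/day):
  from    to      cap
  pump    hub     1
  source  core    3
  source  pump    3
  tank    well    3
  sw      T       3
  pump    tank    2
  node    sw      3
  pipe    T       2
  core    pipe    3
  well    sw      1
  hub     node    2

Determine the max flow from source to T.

4

Augment source→core→pipe→T: bottleneck 2. Total 2.
Augment source→pump→tank→well→sw→T: bottleneck 1. Total 3.
Augment source→pump→hub→node→sw→T: bottleneck 1. Total 4.
No augmenting path remains in the residual graph.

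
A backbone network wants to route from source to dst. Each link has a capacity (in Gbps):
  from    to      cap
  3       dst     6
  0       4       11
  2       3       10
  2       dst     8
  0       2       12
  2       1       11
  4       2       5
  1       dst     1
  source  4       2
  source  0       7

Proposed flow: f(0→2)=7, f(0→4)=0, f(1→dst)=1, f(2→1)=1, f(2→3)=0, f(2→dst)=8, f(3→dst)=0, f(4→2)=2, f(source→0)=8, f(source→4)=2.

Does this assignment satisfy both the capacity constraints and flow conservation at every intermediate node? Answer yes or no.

No

Capacity violated on source→0: flow 8 > capacity 7.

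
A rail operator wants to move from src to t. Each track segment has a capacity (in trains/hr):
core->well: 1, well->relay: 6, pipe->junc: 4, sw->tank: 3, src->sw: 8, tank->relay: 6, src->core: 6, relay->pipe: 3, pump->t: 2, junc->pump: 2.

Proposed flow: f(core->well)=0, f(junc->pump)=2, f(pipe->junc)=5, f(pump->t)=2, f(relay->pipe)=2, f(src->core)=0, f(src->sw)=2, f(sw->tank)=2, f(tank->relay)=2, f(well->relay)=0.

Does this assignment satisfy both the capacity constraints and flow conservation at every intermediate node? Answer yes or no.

Capacity violated on pipe->junc: flow 5 > capacity 4.

No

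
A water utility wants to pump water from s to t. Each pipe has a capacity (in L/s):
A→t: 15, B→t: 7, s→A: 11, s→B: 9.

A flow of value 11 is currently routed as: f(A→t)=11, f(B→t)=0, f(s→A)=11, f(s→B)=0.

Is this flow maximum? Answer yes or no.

Residual path s→B→t has bottleneck 7 > 0.
Pushing 7 along it raises the flow to 18, so the given flow is not maximum.

No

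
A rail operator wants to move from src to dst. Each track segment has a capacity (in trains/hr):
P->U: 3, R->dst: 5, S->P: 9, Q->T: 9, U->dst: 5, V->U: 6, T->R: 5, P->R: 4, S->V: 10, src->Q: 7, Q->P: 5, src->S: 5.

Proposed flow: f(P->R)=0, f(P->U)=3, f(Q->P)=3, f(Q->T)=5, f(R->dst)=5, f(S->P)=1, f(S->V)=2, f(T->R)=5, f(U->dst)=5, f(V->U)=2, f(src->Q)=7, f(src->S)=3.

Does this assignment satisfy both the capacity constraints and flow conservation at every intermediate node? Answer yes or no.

Conservation fails at Q: inflow 7 ≠ outflow 8.

No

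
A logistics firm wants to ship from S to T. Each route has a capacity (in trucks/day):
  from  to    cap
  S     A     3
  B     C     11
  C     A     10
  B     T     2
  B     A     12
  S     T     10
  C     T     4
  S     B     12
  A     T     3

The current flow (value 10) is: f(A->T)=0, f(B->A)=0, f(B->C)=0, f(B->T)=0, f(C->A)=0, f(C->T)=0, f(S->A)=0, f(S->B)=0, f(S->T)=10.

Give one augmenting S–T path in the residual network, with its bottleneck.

Residual along S->B->T: S->B: 12, B->T: 2.
Bottleneck = min = 2.

S->B->T, bottleneck 2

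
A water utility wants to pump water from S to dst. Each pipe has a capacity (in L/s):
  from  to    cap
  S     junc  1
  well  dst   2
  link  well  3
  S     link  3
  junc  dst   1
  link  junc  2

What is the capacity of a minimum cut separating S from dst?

3

Max flow = 3 (via 2 augmenting paths).
In the residual at optimum, the set reachable from S is {S, junc, link, well}.
Cut edges: well→dst (cap 2), junc→dst (cap 1). Sum = 3.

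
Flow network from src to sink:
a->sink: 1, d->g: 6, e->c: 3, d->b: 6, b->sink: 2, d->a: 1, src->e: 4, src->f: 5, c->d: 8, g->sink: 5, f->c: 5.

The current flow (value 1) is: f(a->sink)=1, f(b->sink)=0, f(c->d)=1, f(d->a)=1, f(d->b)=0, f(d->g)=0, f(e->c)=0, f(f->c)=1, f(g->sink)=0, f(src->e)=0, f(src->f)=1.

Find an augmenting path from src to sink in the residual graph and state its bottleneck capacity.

Residual along src->f->c->d->g->sink: src->f: 4, f->c: 4, c->d: 7, d->g: 6, g->sink: 5.
Bottleneck = min = 4.

src->f->c->d->g->sink, bottleneck 4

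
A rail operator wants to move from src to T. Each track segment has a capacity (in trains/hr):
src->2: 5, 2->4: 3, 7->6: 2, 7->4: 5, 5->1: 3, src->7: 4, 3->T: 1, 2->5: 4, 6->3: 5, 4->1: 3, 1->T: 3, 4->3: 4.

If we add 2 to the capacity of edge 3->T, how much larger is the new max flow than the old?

Original max flow = 4.
After raising cap(3->T), augmenting paths through that edge carry 2 more units.
New max flow = 6. Increase = 2.

2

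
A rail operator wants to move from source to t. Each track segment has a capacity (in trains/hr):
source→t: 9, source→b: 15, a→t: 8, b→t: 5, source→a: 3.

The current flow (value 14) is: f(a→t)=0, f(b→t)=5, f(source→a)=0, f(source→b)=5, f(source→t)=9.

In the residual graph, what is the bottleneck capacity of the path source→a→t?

Residual capacities along the path: source→a: 3, a→t: 8.
Minimum is 3.

3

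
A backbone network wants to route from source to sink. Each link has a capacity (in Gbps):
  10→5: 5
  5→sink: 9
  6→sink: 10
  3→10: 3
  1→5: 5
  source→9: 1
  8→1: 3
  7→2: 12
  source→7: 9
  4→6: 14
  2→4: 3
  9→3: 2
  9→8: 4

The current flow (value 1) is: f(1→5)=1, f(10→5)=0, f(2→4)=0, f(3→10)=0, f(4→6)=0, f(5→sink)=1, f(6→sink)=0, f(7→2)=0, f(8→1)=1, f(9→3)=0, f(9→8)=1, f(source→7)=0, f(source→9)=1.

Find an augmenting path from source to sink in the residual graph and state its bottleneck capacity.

Residual along source→7→2→4→6→sink: source→7: 9, 7→2: 12, 2→4: 3, 4→6: 14, 6→sink: 10.
Bottleneck = min = 3.

source→7→2→4→6→sink, bottleneck 3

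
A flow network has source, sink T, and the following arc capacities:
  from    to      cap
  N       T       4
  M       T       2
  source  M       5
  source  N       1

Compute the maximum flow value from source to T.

Augment source->N->T: bottleneck 1. Total 1.
Augment source->M->T: bottleneck 2. Total 3.
No augmenting path remains in the residual graph.

3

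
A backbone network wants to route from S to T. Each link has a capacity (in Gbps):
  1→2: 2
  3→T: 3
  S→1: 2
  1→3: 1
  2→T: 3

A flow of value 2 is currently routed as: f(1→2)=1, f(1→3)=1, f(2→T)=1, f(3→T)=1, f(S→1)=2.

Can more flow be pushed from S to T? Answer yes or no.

Residual reachable from S: {S}; T is not reachable.
Saturated cut: S→1 with total capacity 2 = current flow value. Flow is maximum.

No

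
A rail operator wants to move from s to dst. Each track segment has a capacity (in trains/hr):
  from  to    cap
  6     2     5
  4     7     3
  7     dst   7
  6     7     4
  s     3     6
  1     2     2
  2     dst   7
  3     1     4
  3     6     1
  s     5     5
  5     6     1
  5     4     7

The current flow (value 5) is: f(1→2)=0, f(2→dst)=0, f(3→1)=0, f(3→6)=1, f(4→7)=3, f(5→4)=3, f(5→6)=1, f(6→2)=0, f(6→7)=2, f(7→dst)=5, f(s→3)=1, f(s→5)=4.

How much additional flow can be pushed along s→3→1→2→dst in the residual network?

Residual capacities along the path: s→3: 5, 3→1: 4, 1→2: 2, 2→dst: 7.
Minimum is 2.

2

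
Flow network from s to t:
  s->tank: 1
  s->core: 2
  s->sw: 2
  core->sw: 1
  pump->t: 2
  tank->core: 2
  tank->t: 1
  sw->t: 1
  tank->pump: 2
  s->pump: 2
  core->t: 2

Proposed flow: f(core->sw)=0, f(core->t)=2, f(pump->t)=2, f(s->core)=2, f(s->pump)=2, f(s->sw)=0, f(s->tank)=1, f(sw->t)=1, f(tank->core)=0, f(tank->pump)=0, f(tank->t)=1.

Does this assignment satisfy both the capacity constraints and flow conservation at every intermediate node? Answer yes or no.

Conservation fails at sw: inflow 0 ≠ outflow 1.

No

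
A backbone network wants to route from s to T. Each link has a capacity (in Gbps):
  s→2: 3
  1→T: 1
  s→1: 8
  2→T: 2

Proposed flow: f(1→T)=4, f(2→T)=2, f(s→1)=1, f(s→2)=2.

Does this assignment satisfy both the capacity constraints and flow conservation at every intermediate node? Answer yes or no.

Capacity violated on 1→T: flow 4 > capacity 1.

No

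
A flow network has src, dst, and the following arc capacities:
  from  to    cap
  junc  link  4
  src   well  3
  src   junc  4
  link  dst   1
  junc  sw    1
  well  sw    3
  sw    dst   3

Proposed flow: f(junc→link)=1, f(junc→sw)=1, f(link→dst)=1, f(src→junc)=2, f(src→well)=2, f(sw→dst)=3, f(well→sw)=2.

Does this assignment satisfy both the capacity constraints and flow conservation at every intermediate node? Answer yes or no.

Yes

Every edge has 0 ≤ f(e) ≤ cap(e).
At each intermediate node, inflow equals outflow.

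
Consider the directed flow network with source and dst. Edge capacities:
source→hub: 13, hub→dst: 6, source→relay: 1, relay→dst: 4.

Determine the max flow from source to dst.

7

Augment source→relay→dst: bottleneck 1. Total 1.
Augment source→hub→dst: bottleneck 6. Total 7.
No augmenting path remains in the residual graph.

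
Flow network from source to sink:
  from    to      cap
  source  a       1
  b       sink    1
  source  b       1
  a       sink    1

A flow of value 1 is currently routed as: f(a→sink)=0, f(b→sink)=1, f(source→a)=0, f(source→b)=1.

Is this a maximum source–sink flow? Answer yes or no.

No

Residual path source→a→sink has bottleneck 1 > 0.
Pushing 1 along it raises the flow to 2, so the given flow is not maximum.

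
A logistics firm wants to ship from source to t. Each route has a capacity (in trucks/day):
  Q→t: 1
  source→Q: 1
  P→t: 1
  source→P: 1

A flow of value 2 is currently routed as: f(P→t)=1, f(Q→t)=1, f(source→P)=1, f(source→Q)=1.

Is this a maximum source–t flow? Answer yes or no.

Residual reachable from source: {source}; t is not reachable.
Saturated cut: source→Q, source→P with total capacity 2 = current flow value. Flow is maximum.

Yes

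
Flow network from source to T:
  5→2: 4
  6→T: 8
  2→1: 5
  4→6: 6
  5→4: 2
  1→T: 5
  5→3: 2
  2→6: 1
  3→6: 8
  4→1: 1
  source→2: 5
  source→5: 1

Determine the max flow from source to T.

6

Augment source→2→1→T: bottleneck 5. Total 5.
Augment source→5→3→6→T: bottleneck 1. Total 6.
No augmenting path remains in the residual graph.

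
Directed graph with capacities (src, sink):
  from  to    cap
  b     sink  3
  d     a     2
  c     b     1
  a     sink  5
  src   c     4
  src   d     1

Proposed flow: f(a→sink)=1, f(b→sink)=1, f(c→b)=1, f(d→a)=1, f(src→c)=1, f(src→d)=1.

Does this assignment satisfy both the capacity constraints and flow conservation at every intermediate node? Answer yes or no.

Yes

Every edge has 0 ≤ f(e) ≤ cap(e).
At each intermediate node, inflow equals outflow.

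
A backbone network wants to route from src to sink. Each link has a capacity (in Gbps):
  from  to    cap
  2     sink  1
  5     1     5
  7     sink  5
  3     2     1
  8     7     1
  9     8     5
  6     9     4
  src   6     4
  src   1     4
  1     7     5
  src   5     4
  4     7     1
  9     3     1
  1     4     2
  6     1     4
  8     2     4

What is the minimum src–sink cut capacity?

Max flow = 6 (via 3 augmenting paths).
In the residual at optimum, the set reachable from src is {1, 2, 3, 4, 5, 6, 7, 8, 9, src}.
Cut edges: 7->sink (cap 5), 2->sink (cap 1). Sum = 6.

6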